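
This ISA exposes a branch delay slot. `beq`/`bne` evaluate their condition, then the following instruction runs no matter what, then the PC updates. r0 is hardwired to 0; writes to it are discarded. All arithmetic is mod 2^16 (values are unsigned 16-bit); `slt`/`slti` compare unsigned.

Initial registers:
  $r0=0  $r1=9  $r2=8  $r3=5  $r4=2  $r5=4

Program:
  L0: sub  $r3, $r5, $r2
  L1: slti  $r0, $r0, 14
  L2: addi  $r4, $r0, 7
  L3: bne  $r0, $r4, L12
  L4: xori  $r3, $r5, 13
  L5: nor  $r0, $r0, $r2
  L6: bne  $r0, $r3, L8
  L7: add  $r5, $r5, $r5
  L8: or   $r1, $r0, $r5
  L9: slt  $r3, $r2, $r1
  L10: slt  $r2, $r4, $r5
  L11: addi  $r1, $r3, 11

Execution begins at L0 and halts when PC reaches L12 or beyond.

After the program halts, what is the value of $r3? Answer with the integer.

9

[0] sub  $r3, $r5, $r2  →  {$r0:0, $r1:9, $r2:8, $r3:65532, $r4:2, $r5:4}
[1] slti  $r0, $r0, 14  →  {$r0:0, $r1:9, $r2:8, $r3:65532, $r4:2, $r5:4}
[2] addi  $r4, $r0, 7  →  {$r0:0, $r1:9, $r2:8, $r3:65532, $r4:7, $r5:4}
[3] bne  $r0, $r4, L12  →  {$r0:0, $r1:9, $r2:8, $r3:65532, $r4:7, $r5:4}  ⟨branch taken⟩
[4] xori  $r3, $r5, 13  →  {$r0:0, $r1:9, $r2:8, $r3:9, $r4:7, $r5:4}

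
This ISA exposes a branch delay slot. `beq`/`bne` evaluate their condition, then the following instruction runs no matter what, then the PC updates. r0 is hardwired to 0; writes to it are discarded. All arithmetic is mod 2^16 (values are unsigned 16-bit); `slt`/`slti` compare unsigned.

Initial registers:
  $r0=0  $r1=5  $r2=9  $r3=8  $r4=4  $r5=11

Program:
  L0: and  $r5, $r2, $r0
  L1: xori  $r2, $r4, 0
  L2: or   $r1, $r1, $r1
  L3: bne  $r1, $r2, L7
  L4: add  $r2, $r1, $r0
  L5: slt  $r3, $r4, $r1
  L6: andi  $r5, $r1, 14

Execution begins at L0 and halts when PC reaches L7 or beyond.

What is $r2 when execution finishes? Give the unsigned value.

  step pc=0: and  $r5, $r2, $r0  regs=(0,5,9,8,4,0)
  step pc=1: xori  $r2, $r4, 0  regs=(0,5,4,8,4,0)
  step pc=2: or   $r1, $r1, $r1  regs=(0,5,4,8,4,0)
  step pc=3: bne  $r1, $r2, L7  cond=T  regs=(0,5,4,8,4,0)
  step pc=4: add  $r2, $r1, $r0  regs=(0,5,5,8,4,0)

5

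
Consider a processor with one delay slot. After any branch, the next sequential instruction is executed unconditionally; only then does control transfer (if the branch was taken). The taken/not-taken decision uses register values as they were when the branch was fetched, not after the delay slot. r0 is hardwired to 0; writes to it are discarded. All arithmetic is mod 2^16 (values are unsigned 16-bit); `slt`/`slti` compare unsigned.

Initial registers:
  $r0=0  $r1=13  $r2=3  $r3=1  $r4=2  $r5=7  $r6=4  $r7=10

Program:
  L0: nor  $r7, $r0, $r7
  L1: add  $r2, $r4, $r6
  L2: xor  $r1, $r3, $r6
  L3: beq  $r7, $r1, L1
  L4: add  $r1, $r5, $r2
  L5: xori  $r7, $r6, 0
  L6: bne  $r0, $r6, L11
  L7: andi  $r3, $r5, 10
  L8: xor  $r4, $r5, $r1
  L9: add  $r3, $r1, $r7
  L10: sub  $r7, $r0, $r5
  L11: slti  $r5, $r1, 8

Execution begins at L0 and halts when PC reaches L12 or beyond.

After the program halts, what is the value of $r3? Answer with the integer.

2

[0] nor  $r7, $r0, $r7  →  {$r0:0, $r1:13, $r2:3, $r3:1, $r4:2, $r5:7, $r6:4, $r7:65525}
[1] add  $r2, $r4, $r6  →  {$r0:0, $r1:13, $r2:6, $r3:1, $r4:2, $r5:7, $r6:4, $r7:65525}
[2] xor  $r1, $r3, $r6  →  {$r0:0, $r1:5, $r2:6, $r3:1, $r4:2, $r5:7, $r6:4, $r7:65525}
[3] beq  $r7, $r1, L1  →  {$r0:0, $r1:5, $r2:6, $r3:1, $r4:2, $r5:7, $r6:4, $r7:65525}  ⟨branch fallthrough⟩
[4] add  $r1, $r5, $r2  →  {$r0:0, $r1:13, $r2:6, $r3:1, $r4:2, $r5:7, $r6:4, $r7:65525}
[5] xori  $r7, $r6, 0  →  {$r0:0, $r1:13, $r2:6, $r3:1, $r4:2, $r5:7, $r6:4, $r7:4}
[6] bne  $r0, $r6, L11  →  {$r0:0, $r1:13, $r2:6, $r3:1, $r4:2, $r5:7, $r6:4, $r7:4}  ⟨branch taken⟩
[7] andi  $r3, $r5, 10  →  {$r0:0, $r1:13, $r2:6, $r3:2, $r4:2, $r5:7, $r6:4, $r7:4}
[11] slti  $r5, $r1, 8  →  {$r0:0, $r1:13, $r2:6, $r3:2, $r4:2, $r5:0, $r6:4, $r7:4}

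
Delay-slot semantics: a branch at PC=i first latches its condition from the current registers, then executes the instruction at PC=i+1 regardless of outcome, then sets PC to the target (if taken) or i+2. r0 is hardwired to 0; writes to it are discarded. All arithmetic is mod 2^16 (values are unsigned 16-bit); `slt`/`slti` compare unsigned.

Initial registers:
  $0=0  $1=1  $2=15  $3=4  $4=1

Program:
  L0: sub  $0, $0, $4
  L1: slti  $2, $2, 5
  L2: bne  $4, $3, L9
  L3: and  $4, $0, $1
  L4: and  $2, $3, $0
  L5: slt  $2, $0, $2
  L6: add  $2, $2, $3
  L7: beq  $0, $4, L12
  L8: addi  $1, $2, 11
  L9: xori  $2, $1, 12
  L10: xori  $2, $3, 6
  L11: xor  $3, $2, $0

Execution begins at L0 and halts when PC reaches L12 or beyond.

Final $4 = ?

PC=0  sub  $0, $0, $4        | $0=0 $1=1 $2=15 $3=4 $4=1
PC=1  slti  $2, $2, 5        | $0=0 $1=1 $2=0 $3=4 $4=1
PC=2  bne  $4, $3, L9        | $0=0 $1=1 $2=0 $3=4 $4=1  [TAKEN]
PC=3  and  $4, $0, $1        | $0=0 $1=1 $2=0 $3=4 $4=0
PC=9  xori  $2, $1, 12       | $0=0 $1=1 $2=13 $3=4 $4=0
PC=10 xori  $2, $3, 6        | $0=0 $1=1 $2=2 $3=4 $4=0
PC=11 xor  $3, $2, $0        | $0=0 $1=1 $2=2 $3=2 $4=0

0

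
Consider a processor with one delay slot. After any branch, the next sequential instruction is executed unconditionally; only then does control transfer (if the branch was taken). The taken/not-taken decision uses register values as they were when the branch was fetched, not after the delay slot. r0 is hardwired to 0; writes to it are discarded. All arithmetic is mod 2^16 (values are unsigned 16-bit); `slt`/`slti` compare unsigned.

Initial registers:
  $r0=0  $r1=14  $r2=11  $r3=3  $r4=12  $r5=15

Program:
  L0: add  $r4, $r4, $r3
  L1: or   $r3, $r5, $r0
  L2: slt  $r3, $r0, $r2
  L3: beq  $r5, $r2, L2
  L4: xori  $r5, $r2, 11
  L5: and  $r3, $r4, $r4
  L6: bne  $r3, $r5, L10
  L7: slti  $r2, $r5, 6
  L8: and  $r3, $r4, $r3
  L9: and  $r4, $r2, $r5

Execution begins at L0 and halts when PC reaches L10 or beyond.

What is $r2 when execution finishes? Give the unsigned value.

1

[0] add  $r4, $r4, $r3  →  {$r0:0, $r1:14, $r2:11, $r3:3, $r4:15, $r5:15}
[1] or   $r3, $r5, $r0  →  {$r0:0, $r1:14, $r2:11, $r3:15, $r4:15, $r5:15}
[2] slt  $r3, $r0, $r2  →  {$r0:0, $r1:14, $r2:11, $r3:1, $r4:15, $r5:15}
[3] beq  $r5, $r2, L2  →  {$r0:0, $r1:14, $r2:11, $r3:1, $r4:15, $r5:15}  ⟨branch fallthrough⟩
[4] xori  $r5, $r2, 11  →  {$r0:0, $r1:14, $r2:11, $r3:1, $r4:15, $r5:0}
[5] and  $r3, $r4, $r4  →  {$r0:0, $r1:14, $r2:11, $r3:15, $r4:15, $r5:0}
[6] bne  $r3, $r5, L10  →  {$r0:0, $r1:14, $r2:11, $r3:15, $r4:15, $r5:0}  ⟨branch taken⟩
[7] slti  $r2, $r5, 6  →  {$r0:0, $r1:14, $r2:1, $r3:15, $r4:15, $r5:0}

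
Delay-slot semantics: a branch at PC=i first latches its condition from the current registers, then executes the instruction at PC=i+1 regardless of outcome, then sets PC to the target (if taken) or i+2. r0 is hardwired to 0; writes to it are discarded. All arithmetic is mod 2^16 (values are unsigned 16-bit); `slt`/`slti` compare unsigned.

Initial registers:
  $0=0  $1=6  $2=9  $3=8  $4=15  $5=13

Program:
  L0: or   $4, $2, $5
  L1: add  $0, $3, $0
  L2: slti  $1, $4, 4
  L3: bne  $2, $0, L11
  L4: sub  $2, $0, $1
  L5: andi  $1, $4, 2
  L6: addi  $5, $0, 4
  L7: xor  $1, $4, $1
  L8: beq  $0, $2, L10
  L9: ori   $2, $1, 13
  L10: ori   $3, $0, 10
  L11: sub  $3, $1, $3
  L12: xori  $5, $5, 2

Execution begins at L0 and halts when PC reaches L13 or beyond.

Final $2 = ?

[0] or   $4, $2, $5  →  {$0:0, $1:6, $2:9, $3:8, $4:13, $5:13}
[1] add  $0, $3, $0  →  {$0:0, $1:6, $2:9, $3:8, $4:13, $5:13}
[2] slti  $1, $4, 4  →  {$0:0, $1:0, $2:9, $3:8, $4:13, $5:13}
[3] bne  $2, $0, L11  →  {$0:0, $1:0, $2:9, $3:8, $4:13, $5:13}  ⟨branch taken⟩
[4] sub  $2, $0, $1  →  {$0:0, $1:0, $2:0, $3:8, $4:13, $5:13}
[11] sub  $3, $1, $3  →  {$0:0, $1:0, $2:0, $3:65528, $4:13, $5:13}
[12] xori  $5, $5, 2  →  {$0:0, $1:0, $2:0, $3:65528, $4:13, $5:15}

0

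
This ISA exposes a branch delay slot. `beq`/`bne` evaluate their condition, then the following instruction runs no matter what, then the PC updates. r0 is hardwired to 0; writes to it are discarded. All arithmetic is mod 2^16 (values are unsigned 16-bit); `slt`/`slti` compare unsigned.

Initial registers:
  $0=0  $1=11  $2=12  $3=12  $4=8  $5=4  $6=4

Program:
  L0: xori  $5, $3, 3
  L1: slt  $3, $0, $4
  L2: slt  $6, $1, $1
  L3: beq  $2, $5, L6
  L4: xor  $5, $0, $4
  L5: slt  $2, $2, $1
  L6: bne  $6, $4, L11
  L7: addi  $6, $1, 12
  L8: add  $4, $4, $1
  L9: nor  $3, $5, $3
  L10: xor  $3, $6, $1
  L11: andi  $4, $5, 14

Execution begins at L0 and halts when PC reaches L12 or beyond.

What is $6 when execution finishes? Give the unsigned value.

23

  step pc=0: xori  $5, $3, 3  regs=(0,11,12,12,8,15,4)
  step pc=1: slt  $3, $0, $4  regs=(0,11,12,1,8,15,4)
  step pc=2: slt  $6, $1, $1  regs=(0,11,12,1,8,15,0)
  step pc=3: beq  $2, $5, L6  cond=F  regs=(0,11,12,1,8,15,0)
  step pc=4: xor  $5, $0, $4  regs=(0,11,12,1,8,8,0)
  step pc=5: slt  $2, $2, $1  regs=(0,11,0,1,8,8,0)
  step pc=6: bne  $6, $4, L11  cond=T  regs=(0,11,0,1,8,8,0)
  step pc=7: addi  $6, $1, 12  regs=(0,11,0,1,8,8,23)
  step pc=11: andi  $4, $5, 14  regs=(0,11,0,1,8,8,23)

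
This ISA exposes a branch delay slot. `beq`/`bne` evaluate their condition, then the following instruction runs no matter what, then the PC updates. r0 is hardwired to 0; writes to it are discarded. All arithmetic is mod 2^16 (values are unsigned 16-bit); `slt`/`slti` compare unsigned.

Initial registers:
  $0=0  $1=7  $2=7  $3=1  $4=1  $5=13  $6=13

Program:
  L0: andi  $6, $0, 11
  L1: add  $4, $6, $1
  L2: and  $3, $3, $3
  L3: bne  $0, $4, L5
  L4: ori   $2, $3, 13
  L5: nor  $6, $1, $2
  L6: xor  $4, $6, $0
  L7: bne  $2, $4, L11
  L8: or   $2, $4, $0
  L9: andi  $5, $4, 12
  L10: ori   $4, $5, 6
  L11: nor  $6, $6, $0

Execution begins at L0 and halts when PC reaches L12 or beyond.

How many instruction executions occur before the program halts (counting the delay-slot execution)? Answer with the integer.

10

  step pc=0: andi  $6, $0, 11  regs=(0,7,7,1,1,13,0)
  step pc=1: add  $4, $6, $1  regs=(0,7,7,1,7,13,0)
  step pc=2: and  $3, $3, $3  regs=(0,7,7,1,7,13,0)
  step pc=3: bne  $0, $4, L5  cond=T  regs=(0,7,7,1,7,13,0)
  step pc=4: ori   $2, $3, 13  regs=(0,7,13,1,7,13,0)
  step pc=5: nor  $6, $1, $2  regs=(0,7,13,1,7,13,65520)
  step pc=6: xor  $4, $6, $0  regs=(0,7,13,1,65520,13,65520)
  step pc=7: bne  $2, $4, L11  cond=T  regs=(0,7,13,1,65520,13,65520)
  step pc=8: or   $2, $4, $0  regs=(0,7,65520,1,65520,13,65520)
  step pc=11: nor  $6, $6, $0  regs=(0,7,65520,1,65520,13,15)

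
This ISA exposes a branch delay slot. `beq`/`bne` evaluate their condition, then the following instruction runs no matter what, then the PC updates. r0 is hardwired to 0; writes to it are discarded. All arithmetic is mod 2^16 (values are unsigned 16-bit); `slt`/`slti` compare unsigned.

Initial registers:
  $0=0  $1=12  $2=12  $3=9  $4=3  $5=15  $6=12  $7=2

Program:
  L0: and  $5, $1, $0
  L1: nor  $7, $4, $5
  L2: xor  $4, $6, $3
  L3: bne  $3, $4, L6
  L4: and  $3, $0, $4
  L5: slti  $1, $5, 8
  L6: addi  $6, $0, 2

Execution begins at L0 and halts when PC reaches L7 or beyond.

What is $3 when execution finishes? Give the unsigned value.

[0] and  $5, $1, $0  →  {$0:0, $1:12, $2:12, $3:9, $4:3, $5:0, $6:12, $7:2}
[1] nor  $7, $4, $5  →  {$0:0, $1:12, $2:12, $3:9, $4:3, $5:0, $6:12, $7:65532}
[2] xor  $4, $6, $3  →  {$0:0, $1:12, $2:12, $3:9, $4:5, $5:0, $6:12, $7:65532}
[3] bne  $3, $4, L6  →  {$0:0, $1:12, $2:12, $3:9, $4:5, $5:0, $6:12, $7:65532}  ⟨branch taken⟩
[4] and  $3, $0, $4  →  {$0:0, $1:12, $2:12, $3:0, $4:5, $5:0, $6:12, $7:65532}
[6] addi  $6, $0, 2  →  {$0:0, $1:12, $2:12, $3:0, $4:5, $5:0, $6:2, $7:65532}

0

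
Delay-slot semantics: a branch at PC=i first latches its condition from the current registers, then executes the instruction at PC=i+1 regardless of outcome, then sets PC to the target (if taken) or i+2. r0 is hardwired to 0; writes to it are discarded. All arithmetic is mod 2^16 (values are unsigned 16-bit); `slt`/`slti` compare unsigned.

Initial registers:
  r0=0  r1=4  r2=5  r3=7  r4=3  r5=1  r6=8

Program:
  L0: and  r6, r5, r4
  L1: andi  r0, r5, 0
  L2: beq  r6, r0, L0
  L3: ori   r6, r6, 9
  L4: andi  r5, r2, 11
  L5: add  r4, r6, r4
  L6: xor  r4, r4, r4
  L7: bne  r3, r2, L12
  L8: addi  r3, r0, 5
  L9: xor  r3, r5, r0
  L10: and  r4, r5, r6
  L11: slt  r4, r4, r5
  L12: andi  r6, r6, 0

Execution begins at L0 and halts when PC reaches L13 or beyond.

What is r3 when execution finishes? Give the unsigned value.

5

  step pc=0: and  r6, r5, r4  regs=(0,4,5,7,3,1,1)
  step pc=1: andi  r0, r5, 0  regs=(0,4,5,7,3,1,1)
  step pc=2: beq  r6, r0, L0  cond=F  regs=(0,4,5,7,3,1,1)
  step pc=3: ori   r6, r6, 9  regs=(0,4,5,7,3,1,9)
  step pc=4: andi  r5, r2, 11  regs=(0,4,5,7,3,1,9)
  step pc=5: add  r4, r6, r4  regs=(0,4,5,7,12,1,9)
  step pc=6: xor  r4, r4, r4  regs=(0,4,5,7,0,1,9)
  step pc=7: bne  r3, r2, L12  cond=T  regs=(0,4,5,7,0,1,9)
  step pc=8: addi  r3, r0, 5  regs=(0,4,5,5,0,1,9)
  step pc=12: andi  r6, r6, 0  regs=(0,4,5,5,0,1,0)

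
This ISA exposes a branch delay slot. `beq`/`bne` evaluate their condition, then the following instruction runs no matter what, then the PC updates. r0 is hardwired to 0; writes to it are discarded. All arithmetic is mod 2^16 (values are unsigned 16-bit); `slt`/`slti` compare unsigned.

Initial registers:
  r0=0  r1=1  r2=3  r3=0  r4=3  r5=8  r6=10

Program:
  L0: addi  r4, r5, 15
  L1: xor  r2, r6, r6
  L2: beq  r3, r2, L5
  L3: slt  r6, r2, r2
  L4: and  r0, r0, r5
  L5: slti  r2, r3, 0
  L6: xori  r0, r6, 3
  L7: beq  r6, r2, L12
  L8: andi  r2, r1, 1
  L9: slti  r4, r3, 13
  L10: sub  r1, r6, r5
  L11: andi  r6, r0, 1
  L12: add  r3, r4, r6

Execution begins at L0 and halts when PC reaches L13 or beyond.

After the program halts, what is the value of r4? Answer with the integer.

  step pc=0: addi  r4, r5, 15  regs=(0,1,3,0,23,8,10)
  step pc=1: xor  r2, r6, r6  regs=(0,1,0,0,23,8,10)
  step pc=2: beq  r3, r2, L5  cond=T  regs=(0,1,0,0,23,8,10)
  step pc=3: slt  r6, r2, r2  regs=(0,1,0,0,23,8,0)
  step pc=5: slti  r2, r3, 0  regs=(0,1,0,0,23,8,0)
  step pc=6: xori  r0, r6, 3  regs=(0,1,0,0,23,8,0)
  step pc=7: beq  r6, r2, L12  cond=T  regs=(0,1,0,0,23,8,0)
  step pc=8: andi  r2, r1, 1  regs=(0,1,1,0,23,8,0)
  step pc=12: add  r3, r4, r6  regs=(0,1,1,23,23,8,0)

23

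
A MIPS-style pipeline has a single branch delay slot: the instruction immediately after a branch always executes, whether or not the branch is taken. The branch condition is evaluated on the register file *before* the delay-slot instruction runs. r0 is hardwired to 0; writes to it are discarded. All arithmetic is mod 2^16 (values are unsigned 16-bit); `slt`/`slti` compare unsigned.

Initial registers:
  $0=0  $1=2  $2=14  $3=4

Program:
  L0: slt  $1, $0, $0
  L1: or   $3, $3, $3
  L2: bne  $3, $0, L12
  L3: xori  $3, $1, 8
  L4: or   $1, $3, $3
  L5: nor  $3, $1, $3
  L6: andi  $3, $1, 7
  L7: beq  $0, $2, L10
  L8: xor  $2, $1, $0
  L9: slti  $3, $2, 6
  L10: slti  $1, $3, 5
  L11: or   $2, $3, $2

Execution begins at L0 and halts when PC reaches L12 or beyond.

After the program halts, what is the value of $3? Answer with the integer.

[0] slt  $1, $0, $0  →  {$0:0, $1:0, $2:14, $3:4}
[1] or   $3, $3, $3  →  {$0:0, $1:0, $2:14, $3:4}
[2] bne  $3, $0, L12  →  {$0:0, $1:0, $2:14, $3:4}  ⟨branch taken⟩
[3] xori  $3, $1, 8  →  {$0:0, $1:0, $2:14, $3:8}

8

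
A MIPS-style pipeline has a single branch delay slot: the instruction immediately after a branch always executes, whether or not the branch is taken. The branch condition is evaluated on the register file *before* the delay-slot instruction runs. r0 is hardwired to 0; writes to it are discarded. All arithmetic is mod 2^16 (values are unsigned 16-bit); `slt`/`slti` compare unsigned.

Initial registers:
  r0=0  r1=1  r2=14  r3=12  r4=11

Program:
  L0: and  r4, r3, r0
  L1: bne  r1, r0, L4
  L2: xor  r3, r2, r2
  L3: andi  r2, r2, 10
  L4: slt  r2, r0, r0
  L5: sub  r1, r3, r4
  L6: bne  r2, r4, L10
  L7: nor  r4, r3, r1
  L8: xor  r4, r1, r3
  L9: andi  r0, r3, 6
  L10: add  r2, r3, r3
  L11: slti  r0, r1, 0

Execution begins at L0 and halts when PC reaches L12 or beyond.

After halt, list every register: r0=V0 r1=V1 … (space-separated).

r0=0 r1=0 r2=0 r3=0 r4=0

[0] and  r4, r3, r0  →  {r0:0, r1:1, r2:14, r3:12, r4:0}
[1] bne  r1, r0, L4  →  {r0:0, r1:1, r2:14, r3:12, r4:0}  ⟨branch taken⟩
[2] xor  r3, r2, r2  →  {r0:0, r1:1, r2:14, r3:0, r4:0}
[4] slt  r2, r0, r0  →  {r0:0, r1:1, r2:0, r3:0, r4:0}
[5] sub  r1, r3, r4  →  {r0:0, r1:0, r2:0, r3:0, r4:0}
[6] bne  r2, r4, L10  →  {r0:0, r1:0, r2:0, r3:0, r4:0}  ⟨branch fallthrough⟩
[7] nor  r4, r3, r1  →  {r0:0, r1:0, r2:0, r3:0, r4:65535}
[8] xor  r4, r1, r3  →  {r0:0, r1:0, r2:0, r3:0, r4:0}
[9] andi  r0, r3, 6  →  {r0:0, r1:0, r2:0, r3:0, r4:0}
[10] add  r2, r3, r3  →  {r0:0, r1:0, r2:0, r3:0, r4:0}
[11] slti  r0, r1, 0  →  {r0:0, r1:0, r2:0, r3:0, r4:0}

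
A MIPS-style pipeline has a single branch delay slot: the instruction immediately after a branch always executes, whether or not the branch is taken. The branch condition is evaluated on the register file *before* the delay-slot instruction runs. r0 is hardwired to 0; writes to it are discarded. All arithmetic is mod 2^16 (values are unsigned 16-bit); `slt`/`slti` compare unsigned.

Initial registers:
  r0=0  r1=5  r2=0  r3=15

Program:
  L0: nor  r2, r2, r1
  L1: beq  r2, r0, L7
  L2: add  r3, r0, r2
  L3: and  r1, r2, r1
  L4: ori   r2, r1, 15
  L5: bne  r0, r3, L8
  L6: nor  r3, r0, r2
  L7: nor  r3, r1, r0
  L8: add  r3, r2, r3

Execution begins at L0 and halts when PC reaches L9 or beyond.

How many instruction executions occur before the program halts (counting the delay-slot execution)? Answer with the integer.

[0] nor  r2, r2, r1  →  {r0:0, r1:5, r2:65530, r3:15}
[1] beq  r2, r0, L7  →  {r0:0, r1:5, r2:65530, r3:15}  ⟨branch fallthrough⟩
[2] add  r3, r0, r2  →  {r0:0, r1:5, r2:65530, r3:65530}
[3] and  r1, r2, r1  →  {r0:0, r1:0, r2:65530, r3:65530}
[4] ori   r2, r1, 15  →  {r0:0, r1:0, r2:15, r3:65530}
[5] bne  r0, r3, L8  →  {r0:0, r1:0, r2:15, r3:65530}  ⟨branch taken⟩
[6] nor  r3, r0, r2  →  {r0:0, r1:0, r2:15, r3:65520}
[8] add  r3, r2, r3  →  {r0:0, r1:0, r2:15, r3:65535}

8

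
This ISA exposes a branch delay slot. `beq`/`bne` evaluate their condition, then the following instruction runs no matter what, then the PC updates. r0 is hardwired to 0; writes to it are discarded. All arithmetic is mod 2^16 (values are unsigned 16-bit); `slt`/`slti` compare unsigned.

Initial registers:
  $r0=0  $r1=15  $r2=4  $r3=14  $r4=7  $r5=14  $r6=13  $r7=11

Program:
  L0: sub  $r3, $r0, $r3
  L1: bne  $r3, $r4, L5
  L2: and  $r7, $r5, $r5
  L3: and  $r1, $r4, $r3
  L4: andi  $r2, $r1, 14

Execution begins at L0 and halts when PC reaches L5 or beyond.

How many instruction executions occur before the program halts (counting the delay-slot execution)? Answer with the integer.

3

PC=0  sub  $r3, $r0, $r3     | $r0=0 $r1=15 $r2=4 $r3=65522 $r4=7 $r5=14 $r6=13 $r7=11
PC=1  bne  $r3, $r4, L5      | $r0=0 $r1=15 $r2=4 $r3=65522 $r4=7 $r5=14 $r6=13 $r7=11  [TAKEN]
PC=2  and  $r7, $r5, $r5     | $r0=0 $r1=15 $r2=4 $r3=65522 $r4=7 $r5=14 $r6=13 $r7=14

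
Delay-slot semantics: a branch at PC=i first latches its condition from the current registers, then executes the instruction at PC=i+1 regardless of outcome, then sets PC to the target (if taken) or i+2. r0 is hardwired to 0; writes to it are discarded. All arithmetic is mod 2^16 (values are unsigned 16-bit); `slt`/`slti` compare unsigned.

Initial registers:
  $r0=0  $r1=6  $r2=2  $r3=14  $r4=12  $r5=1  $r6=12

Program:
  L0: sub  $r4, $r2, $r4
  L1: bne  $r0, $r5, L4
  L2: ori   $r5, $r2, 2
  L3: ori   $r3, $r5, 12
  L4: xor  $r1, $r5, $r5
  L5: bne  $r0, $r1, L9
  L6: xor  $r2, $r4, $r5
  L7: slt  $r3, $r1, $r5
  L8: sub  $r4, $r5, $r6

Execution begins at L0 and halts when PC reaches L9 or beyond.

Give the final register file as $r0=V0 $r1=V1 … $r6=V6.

#0 sub  $r4, $r2, $r4 ; 0/6/2/14/65526/1/12
#1 bne  $r0, $r5, L4 ; 0/6/2/14/65526/1/12 ; →target
#2 ori   $r5, $r2, 2 ; 0/6/2/14/65526/2/12
#4 xor  $r1, $r5, $r5 ; 0/0/2/14/65526/2/12
#5 bne  $r0, $r1, L9 ; 0/0/2/14/65526/2/12 ; →fallthru
#6 xor  $r2, $r4, $r5 ; 0/0/65524/14/65526/2/12
#7 slt  $r3, $r1, $r5 ; 0/0/65524/1/65526/2/12
#8 sub  $r4, $r5, $r6 ; 0/0/65524/1/65526/2/12

$r0=0 $r1=0 $r2=65524 $r3=1 $r4=65526 $r5=2 $r6=12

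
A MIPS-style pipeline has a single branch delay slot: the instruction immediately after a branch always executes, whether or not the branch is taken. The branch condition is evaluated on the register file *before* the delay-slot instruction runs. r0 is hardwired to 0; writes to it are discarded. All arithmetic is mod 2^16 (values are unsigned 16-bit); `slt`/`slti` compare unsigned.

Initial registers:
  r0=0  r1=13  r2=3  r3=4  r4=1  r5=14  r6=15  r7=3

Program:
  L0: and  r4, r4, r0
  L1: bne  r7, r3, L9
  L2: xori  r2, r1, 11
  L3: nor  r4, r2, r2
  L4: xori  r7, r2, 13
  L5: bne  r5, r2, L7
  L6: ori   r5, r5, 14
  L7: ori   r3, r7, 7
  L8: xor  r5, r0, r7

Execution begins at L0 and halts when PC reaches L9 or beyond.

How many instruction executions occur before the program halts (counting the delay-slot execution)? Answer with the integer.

PC=0  and  r4, r4, r0        | r0=0 r1=13 r2=3 r3=4 r4=0 r5=14 r6=15 r7=3
PC=1  bne  r7, r3, L9        | r0=0 r1=13 r2=3 r3=4 r4=0 r5=14 r6=15 r7=3  [TAKEN]
PC=2  xori  r2, r1, 11       | r0=0 r1=13 r2=6 r3=4 r4=0 r5=14 r6=15 r7=3

3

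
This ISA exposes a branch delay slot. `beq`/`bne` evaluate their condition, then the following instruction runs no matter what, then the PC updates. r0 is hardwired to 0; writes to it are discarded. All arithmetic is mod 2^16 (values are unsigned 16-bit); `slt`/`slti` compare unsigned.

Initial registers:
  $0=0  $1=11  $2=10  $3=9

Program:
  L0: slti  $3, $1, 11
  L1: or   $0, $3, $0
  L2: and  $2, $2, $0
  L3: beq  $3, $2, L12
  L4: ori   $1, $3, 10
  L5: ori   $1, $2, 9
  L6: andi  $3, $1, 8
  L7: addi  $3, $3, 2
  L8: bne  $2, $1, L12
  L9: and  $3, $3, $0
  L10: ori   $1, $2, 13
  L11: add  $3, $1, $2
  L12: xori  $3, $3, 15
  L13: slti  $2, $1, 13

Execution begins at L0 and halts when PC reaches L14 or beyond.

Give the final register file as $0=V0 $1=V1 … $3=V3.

$0=0 $1=10 $2=1 $3=15

#0 slti  $3, $1, 11 ; 0/11/10/0
#1 or   $0, $3, $0 ; 0/11/10/0
#2 and  $2, $2, $0 ; 0/11/0/0
#3 beq  $3, $2, L12 ; 0/11/0/0 ; →target
#4 ori   $1, $3, 10 ; 0/10/0/0
#12 xori  $3, $3, 15 ; 0/10/0/15
#13 slti  $2, $1, 13 ; 0/10/1/15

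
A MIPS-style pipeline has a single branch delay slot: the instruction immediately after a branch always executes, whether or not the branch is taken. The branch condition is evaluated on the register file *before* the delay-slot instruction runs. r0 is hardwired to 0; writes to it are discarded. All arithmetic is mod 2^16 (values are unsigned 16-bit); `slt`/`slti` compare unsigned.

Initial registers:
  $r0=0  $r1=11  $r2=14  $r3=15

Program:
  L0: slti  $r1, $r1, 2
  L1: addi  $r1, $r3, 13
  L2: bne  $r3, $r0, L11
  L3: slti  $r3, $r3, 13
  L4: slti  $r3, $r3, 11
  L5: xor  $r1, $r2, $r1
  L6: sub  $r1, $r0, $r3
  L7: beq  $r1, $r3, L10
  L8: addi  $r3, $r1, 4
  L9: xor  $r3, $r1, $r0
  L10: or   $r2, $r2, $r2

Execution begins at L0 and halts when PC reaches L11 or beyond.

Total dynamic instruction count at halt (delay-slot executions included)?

  step pc=0: slti  $r1, $r1, 2  regs=(0,0,14,15)
  step pc=1: addi  $r1, $r3, 13  regs=(0,28,14,15)
  step pc=2: bne  $r3, $r0, L11  cond=T  regs=(0,28,14,15)
  step pc=3: slti  $r3, $r3, 13  regs=(0,28,14,0)

4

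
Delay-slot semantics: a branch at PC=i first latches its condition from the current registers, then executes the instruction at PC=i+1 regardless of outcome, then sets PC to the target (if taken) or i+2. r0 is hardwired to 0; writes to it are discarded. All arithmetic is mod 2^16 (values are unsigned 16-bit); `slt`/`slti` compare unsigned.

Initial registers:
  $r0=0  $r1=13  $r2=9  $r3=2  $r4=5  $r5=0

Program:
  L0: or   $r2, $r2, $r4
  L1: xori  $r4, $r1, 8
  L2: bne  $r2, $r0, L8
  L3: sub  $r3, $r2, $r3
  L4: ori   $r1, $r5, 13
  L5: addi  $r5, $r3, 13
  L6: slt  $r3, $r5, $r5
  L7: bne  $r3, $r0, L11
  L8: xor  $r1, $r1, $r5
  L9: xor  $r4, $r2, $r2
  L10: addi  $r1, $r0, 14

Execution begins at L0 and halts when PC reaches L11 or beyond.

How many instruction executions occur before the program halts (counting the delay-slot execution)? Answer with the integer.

7

PC=0  or   $r2, $r2, $r4     | $r0=0 $r1=13 $r2=13 $r3=2 $r4=5 $r5=0
PC=1  xori  $r4, $r1, 8      | $r0=0 $r1=13 $r2=13 $r3=2 $r4=5 $r5=0
PC=2  bne  $r2, $r0, L8      | $r0=0 $r1=13 $r2=13 $r3=2 $r4=5 $r5=0  [TAKEN]
PC=3  sub  $r3, $r2, $r3     | $r0=0 $r1=13 $r2=13 $r3=11 $r4=5 $r5=0
PC=8  xor  $r1, $r1, $r5     | $r0=0 $r1=13 $r2=13 $r3=11 $r4=5 $r5=0
PC=9  xor  $r4, $r2, $r2     | $r0=0 $r1=13 $r2=13 $r3=11 $r4=0 $r5=0
PC=10 addi  $r1, $r0, 14     | $r0=0 $r1=14 $r2=13 $r3=11 $r4=0 $r5=0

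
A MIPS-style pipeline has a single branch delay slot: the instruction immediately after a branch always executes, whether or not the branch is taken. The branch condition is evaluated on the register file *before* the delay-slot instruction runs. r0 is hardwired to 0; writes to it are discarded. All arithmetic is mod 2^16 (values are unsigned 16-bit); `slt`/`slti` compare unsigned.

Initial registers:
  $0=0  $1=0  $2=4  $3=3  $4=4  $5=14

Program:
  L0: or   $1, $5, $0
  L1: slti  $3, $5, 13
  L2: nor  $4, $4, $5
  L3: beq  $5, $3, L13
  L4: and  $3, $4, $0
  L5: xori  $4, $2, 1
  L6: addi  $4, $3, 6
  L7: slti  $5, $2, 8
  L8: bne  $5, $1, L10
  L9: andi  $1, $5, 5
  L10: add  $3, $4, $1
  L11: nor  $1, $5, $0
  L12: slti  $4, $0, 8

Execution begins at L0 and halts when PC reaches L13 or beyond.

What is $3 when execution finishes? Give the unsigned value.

  step pc=0: or   $1, $5, $0  regs=(0,14,4,3,4,14)
  step pc=1: slti  $3, $5, 13  regs=(0,14,4,0,4,14)
  step pc=2: nor  $4, $4, $5  regs=(0,14,4,0,65521,14)
  step pc=3: beq  $5, $3, L13  cond=F  regs=(0,14,4,0,65521,14)
  step pc=4: and  $3, $4, $0  regs=(0,14,4,0,65521,14)
  step pc=5: xori  $4, $2, 1  regs=(0,14,4,0,5,14)
  step pc=6: addi  $4, $3, 6  regs=(0,14,4,0,6,14)
  step pc=7: slti  $5, $2, 8  regs=(0,14,4,0,6,1)
  step pc=8: bne  $5, $1, L10  cond=T  regs=(0,14,4,0,6,1)
  step pc=9: andi  $1, $5, 5  regs=(0,1,4,0,6,1)
  step pc=10: add  $3, $4, $1  regs=(0,1,4,7,6,1)
  step pc=11: nor  $1, $5, $0  regs=(0,65534,4,7,6,1)
  step pc=12: slti  $4, $0, 8  regs=(0,65534,4,7,1,1)

7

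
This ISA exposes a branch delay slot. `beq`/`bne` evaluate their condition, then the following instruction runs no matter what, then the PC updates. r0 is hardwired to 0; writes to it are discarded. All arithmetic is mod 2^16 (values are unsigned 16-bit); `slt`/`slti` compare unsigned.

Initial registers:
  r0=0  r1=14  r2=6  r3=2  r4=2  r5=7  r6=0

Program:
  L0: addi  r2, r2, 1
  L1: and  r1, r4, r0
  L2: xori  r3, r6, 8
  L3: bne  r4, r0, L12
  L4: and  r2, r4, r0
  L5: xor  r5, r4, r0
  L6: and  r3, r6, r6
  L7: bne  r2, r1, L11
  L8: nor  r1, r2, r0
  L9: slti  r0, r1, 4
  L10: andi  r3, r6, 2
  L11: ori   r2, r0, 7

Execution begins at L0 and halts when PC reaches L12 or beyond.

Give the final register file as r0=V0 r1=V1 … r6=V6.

PC=0  addi  r2, r2, 1        | r0=0 r1=14 r2=7 r3=2 r4=2 r5=7 r6=0
PC=1  and  r1, r4, r0        | r0=0 r1=0 r2=7 r3=2 r4=2 r5=7 r6=0
PC=2  xori  r3, r6, 8        | r0=0 r1=0 r2=7 r3=8 r4=2 r5=7 r6=0
PC=3  bne  r4, r0, L12       | r0=0 r1=0 r2=7 r3=8 r4=2 r5=7 r6=0  [TAKEN]
PC=4  and  r2, r4, r0        | r0=0 r1=0 r2=0 r3=8 r4=2 r5=7 r6=0

r0=0 r1=0 r2=0 r3=8 r4=2 r5=7 r6=0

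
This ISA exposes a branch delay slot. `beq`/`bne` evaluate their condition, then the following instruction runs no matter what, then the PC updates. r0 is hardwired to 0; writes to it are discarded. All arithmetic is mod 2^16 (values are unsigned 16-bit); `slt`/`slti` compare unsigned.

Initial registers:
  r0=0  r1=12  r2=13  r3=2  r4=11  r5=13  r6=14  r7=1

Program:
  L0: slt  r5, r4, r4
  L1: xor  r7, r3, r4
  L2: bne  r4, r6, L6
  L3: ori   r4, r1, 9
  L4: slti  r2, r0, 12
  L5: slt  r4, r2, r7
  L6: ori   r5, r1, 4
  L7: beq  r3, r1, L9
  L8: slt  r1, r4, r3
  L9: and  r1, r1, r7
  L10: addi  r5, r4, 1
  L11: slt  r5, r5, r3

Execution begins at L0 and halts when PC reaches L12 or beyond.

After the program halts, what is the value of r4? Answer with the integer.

[0] slt  r5, r4, r4  →  {r0:0, r1:12, r2:13, r3:2, r4:11, r5:0, r6:14, r7:1}
[1] xor  r7, r3, r4  →  {r0:0, r1:12, r2:13, r3:2, r4:11, r5:0, r6:14, r7:9}
[2] bne  r4, r6, L6  →  {r0:0, r1:12, r2:13, r3:2, r4:11, r5:0, r6:14, r7:9}  ⟨branch taken⟩
[3] ori   r4, r1, 9  →  {r0:0, r1:12, r2:13, r3:2, r4:13, r5:0, r6:14, r7:9}
[6] ori   r5, r1, 4  →  {r0:0, r1:12, r2:13, r3:2, r4:13, r5:12, r6:14, r7:9}
[7] beq  r3, r1, L9  →  {r0:0, r1:12, r2:13, r3:2, r4:13, r5:12, r6:14, r7:9}  ⟨branch fallthrough⟩
[8] slt  r1, r4, r3  →  {r0:0, r1:0, r2:13, r3:2, r4:13, r5:12, r6:14, r7:9}
[9] and  r1, r1, r7  →  {r0:0, r1:0, r2:13, r3:2, r4:13, r5:12, r6:14, r7:9}
[10] addi  r5, r4, 1  →  {r0:0, r1:0, r2:13, r3:2, r4:13, r5:14, r6:14, r7:9}
[11] slt  r5, r5, r3  →  {r0:0, r1:0, r2:13, r3:2, r4:13, r5:0, r6:14, r7:9}

13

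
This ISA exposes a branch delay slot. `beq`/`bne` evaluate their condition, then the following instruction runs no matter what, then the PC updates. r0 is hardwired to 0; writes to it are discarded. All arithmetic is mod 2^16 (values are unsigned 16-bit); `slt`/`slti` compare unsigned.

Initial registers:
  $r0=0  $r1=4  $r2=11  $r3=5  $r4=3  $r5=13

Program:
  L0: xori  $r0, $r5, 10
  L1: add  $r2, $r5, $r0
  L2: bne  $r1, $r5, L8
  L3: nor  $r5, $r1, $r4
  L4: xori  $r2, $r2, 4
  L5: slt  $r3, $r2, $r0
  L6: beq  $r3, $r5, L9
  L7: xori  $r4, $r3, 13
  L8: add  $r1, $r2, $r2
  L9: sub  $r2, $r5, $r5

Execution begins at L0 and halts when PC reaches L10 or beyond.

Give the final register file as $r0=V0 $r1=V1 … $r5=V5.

  step pc=0: xori  $r0, $r5, 10  regs=(0,4,11,5,3,13)
  step pc=1: add  $r2, $r5, $r0  regs=(0,4,13,5,3,13)
  step pc=2: bne  $r1, $r5, L8  cond=T  regs=(0,4,13,5,3,13)
  step pc=3: nor  $r5, $r1, $r4  regs=(0,4,13,5,3,65528)
  step pc=8: add  $r1, $r2, $r2  regs=(0,26,13,5,3,65528)
  step pc=9: sub  $r2, $r5, $r5  regs=(0,26,0,5,3,65528)

$r0=0 $r1=26 $r2=0 $r3=5 $r4=3 $r5=65528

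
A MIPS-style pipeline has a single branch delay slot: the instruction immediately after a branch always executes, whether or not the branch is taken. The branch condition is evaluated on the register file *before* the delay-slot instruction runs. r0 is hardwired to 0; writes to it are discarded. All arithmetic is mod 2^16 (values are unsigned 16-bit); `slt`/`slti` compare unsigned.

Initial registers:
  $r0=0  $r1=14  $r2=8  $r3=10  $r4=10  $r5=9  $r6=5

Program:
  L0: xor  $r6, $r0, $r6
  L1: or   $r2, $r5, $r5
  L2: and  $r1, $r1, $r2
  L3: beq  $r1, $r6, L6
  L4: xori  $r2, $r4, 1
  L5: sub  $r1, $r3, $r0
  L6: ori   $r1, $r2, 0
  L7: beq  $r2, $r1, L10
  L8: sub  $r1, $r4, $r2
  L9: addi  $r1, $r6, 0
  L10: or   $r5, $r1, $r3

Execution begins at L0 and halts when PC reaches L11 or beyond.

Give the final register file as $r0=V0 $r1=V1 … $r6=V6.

[0] xor  $r6, $r0, $r6  →  {$r0:0, $r1:14, $r2:8, $r3:10, $r4:10, $r5:9, $r6:5}
[1] or   $r2, $r5, $r5  →  {$r0:0, $r1:14, $r2:9, $r3:10, $r4:10, $r5:9, $r6:5}
[2] and  $r1, $r1, $r2  →  {$r0:0, $r1:8, $r2:9, $r3:10, $r4:10, $r5:9, $r6:5}
[3] beq  $r1, $r6, L6  →  {$r0:0, $r1:8, $r2:9, $r3:10, $r4:10, $r5:9, $r6:5}  ⟨branch fallthrough⟩
[4] xori  $r2, $r4, 1  →  {$r0:0, $r1:8, $r2:11, $r3:10, $r4:10, $r5:9, $r6:5}
[5] sub  $r1, $r3, $r0  →  {$r0:0, $r1:10, $r2:11, $r3:10, $r4:10, $r5:9, $r6:5}
[6] ori   $r1, $r2, 0  →  {$r0:0, $r1:11, $r2:11, $r3:10, $r4:10, $r5:9, $r6:5}
[7] beq  $r2, $r1, L10  →  {$r0:0, $r1:11, $r2:11, $r3:10, $r4:10, $r5:9, $r6:5}  ⟨branch taken⟩
[8] sub  $r1, $r4, $r2  →  {$r0:0, $r1:65535, $r2:11, $r3:10, $r4:10, $r5:9, $r6:5}
[10] or   $r5, $r1, $r3  →  {$r0:0, $r1:65535, $r2:11, $r3:10, $r4:10, $r5:65535, $r6:5}

$r0=0 $r1=65535 $r2=11 $r3=10 $r4=10 $r5=65535 $r6=5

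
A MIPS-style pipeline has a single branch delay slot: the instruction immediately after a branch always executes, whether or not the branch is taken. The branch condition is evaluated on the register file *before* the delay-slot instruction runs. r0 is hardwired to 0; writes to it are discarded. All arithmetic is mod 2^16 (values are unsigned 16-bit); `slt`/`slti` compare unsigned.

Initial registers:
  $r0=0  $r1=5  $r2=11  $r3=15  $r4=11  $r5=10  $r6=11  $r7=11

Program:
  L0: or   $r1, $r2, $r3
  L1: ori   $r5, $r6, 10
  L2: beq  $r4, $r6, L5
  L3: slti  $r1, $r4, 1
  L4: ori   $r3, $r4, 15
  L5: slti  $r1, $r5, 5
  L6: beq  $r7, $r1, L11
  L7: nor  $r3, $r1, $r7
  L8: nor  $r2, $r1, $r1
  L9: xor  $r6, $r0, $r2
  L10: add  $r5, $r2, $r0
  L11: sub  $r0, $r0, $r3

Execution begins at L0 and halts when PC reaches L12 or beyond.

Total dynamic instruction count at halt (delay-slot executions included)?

PC=0  or   $r1, $r2, $r3     | $r0=0 $r1=15 $r2=11 $r3=15 $r4=11 $r5=10 $r6=11 $r7=11
PC=1  ori   $r5, $r6, 10     | $r0=0 $r1=15 $r2=11 $r3=15 $r4=11 $r5=11 $r6=11 $r7=11
PC=2  beq  $r4, $r6, L5      | $r0=0 $r1=15 $r2=11 $r3=15 $r4=11 $r5=11 $r6=11 $r7=11  [TAKEN]
PC=3  slti  $r1, $r4, 1      | $r0=0 $r1=0 $r2=11 $r3=15 $r4=11 $r5=11 $r6=11 $r7=11
PC=5  slti  $r1, $r5, 5      | $r0=0 $r1=0 $r2=11 $r3=15 $r4=11 $r5=11 $r6=11 $r7=11
PC=6  beq  $r7, $r1, L11     | $r0=0 $r1=0 $r2=11 $r3=15 $r4=11 $r5=11 $r6=11 $r7=11  [not taken]
PC=7  nor  $r3, $r1, $r7     | $r0=0 $r1=0 $r2=11 $r3=65524 $r4=11 $r5=11 $r6=11 $r7=11
PC=8  nor  $r2, $r1, $r1     | $r0=0 $r1=0 $r2=65535 $r3=65524 $r4=11 $r5=11 $r6=11 $r7=11
PC=9  xor  $r6, $r0, $r2     | $r0=0 $r1=0 $r2=65535 $r3=65524 $r4=11 $r5=11 $r6=65535 $r7=11
PC=10 add  $r5, $r2, $r0     | $r0=0 $r1=0 $r2=65535 $r3=65524 $r4=11 $r5=65535 $r6=65535 $r7=11
PC=11 sub  $r0, $r0, $r3     | $r0=0 $r1=0 $r2=65535 $r3=65524 $r4=11 $r5=65535 $r6=65535 $r7=11

11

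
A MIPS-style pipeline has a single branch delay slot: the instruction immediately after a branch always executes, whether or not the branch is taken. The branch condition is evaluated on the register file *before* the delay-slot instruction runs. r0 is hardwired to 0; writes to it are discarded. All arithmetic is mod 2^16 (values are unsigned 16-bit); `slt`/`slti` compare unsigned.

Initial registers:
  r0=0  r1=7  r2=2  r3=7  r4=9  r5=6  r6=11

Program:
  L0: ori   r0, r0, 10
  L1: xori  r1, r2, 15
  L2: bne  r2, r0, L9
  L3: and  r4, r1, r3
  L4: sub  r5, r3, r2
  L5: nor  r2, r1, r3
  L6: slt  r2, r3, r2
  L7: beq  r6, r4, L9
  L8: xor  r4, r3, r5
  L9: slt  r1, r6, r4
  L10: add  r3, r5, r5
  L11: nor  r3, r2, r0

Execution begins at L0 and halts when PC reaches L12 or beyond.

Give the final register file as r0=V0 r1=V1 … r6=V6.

r0=0 r1=0 r2=2 r3=65533 r4=5 r5=6 r6=11

  step pc=0: ori   r0, r0, 10  regs=(0,7,2,7,9,6,11)
  step pc=1: xori  r1, r2, 15  regs=(0,13,2,7,9,6,11)
  step pc=2: bne  r2, r0, L9  cond=T  regs=(0,13,2,7,9,6,11)
  step pc=3: and  r4, r1, r3  regs=(0,13,2,7,5,6,11)
  step pc=9: slt  r1, r6, r4  regs=(0,0,2,7,5,6,11)
  step pc=10: add  r3, r5, r5  regs=(0,0,2,12,5,6,11)
  step pc=11: nor  r3, r2, r0  regs=(0,0,2,65533,5,6,11)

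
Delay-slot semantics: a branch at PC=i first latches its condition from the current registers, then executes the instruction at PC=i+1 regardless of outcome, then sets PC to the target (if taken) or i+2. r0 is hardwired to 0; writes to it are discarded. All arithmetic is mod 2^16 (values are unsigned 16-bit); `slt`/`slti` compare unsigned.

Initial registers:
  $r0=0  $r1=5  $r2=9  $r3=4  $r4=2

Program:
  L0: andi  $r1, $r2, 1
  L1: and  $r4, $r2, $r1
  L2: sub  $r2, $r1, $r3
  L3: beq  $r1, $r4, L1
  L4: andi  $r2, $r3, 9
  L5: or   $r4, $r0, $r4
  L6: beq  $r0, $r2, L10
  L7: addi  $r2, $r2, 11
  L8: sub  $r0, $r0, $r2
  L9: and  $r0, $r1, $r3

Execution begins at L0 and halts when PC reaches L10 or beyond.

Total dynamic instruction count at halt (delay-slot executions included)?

12

  step pc=0: andi  $r1, $r2, 1  regs=(0,1,9,4,2)
  step pc=1: and  $r4, $r2, $r1  regs=(0,1,9,4,1)
  step pc=2: sub  $r2, $r1, $r3  regs=(0,1,65533,4,1)
  step pc=3: beq  $r1, $r4, L1  cond=T  regs=(0,1,65533,4,1)
  step pc=4: andi  $r2, $r3, 9  regs=(0,1,0,4,1)
  step pc=1: and  $r4, $r2, $r1  regs=(0,1,0,4,0)
  step pc=2: sub  $r2, $r1, $r3  regs=(0,1,65533,4,0)
  step pc=3: beq  $r1, $r4, L1  cond=F  regs=(0,1,65533,4,0)
  step pc=4: andi  $r2, $r3, 9  regs=(0,1,0,4,0)
  step pc=5: or   $r4, $r0, $r4  regs=(0,1,0,4,0)
  step pc=6: beq  $r0, $r2, L10  cond=T  regs=(0,1,0,4,0)
  step pc=7: addi  $r2, $r2, 11  regs=(0,1,11,4,0)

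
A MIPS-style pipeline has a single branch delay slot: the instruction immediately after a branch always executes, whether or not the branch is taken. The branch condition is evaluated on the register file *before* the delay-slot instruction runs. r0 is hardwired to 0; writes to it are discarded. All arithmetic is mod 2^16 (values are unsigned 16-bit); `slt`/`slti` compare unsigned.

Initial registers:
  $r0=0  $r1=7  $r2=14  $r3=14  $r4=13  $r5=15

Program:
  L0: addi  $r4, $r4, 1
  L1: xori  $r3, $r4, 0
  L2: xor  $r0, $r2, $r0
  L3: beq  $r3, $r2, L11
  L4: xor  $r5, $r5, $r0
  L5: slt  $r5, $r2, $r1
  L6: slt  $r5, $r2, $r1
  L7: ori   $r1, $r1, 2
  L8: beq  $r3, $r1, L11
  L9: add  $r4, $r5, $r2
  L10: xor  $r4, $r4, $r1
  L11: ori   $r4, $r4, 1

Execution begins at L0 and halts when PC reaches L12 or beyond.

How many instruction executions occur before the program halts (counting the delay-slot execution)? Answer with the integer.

6

[0] addi  $r4, $r4, 1  →  {$r0:0, $r1:7, $r2:14, $r3:14, $r4:14, $r5:15}
[1] xori  $r3, $r4, 0  →  {$r0:0, $r1:7, $r2:14, $r3:14, $r4:14, $r5:15}
[2] xor  $r0, $r2, $r0  →  {$r0:0, $r1:7, $r2:14, $r3:14, $r4:14, $r5:15}
[3] beq  $r3, $r2, L11  →  {$r0:0, $r1:7, $r2:14, $r3:14, $r4:14, $r5:15}  ⟨branch taken⟩
[4] xor  $r5, $r5, $r0  →  {$r0:0, $r1:7, $r2:14, $r3:14, $r4:14, $r5:15}
[11] ori   $r4, $r4, 1  →  {$r0:0, $r1:7, $r2:14, $r3:14, $r4:15, $r5:15}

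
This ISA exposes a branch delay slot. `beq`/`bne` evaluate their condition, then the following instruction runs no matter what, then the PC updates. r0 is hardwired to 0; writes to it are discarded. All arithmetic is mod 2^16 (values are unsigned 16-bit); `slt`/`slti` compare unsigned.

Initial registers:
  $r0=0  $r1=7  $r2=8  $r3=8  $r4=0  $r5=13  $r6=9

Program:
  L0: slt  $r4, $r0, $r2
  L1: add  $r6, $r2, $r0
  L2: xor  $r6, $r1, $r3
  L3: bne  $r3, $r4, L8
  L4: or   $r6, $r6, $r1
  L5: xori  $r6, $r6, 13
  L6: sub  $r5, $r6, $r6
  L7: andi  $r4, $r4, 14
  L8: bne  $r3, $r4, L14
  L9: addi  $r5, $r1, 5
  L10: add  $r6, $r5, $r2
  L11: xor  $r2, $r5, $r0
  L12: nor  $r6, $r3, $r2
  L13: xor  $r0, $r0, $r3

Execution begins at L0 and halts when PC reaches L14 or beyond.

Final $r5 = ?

12

PC=0  slt  $r4, $r0, $r2     | $r0=0 $r1=7 $r2=8 $r3=8 $r4=1 $r5=13 $r6=9
PC=1  add  $r6, $r2, $r0     | $r0=0 $r1=7 $r2=8 $r3=8 $r4=1 $r5=13 $r6=8
PC=2  xor  $r6, $r1, $r3     | $r0=0 $r1=7 $r2=8 $r3=8 $r4=1 $r5=13 $r6=15
PC=3  bne  $r3, $r4, L8      | $r0=0 $r1=7 $r2=8 $r3=8 $r4=1 $r5=13 $r6=15  [TAKEN]
PC=4  or   $r6, $r6, $r1     | $r0=0 $r1=7 $r2=8 $r3=8 $r4=1 $r5=13 $r6=15
PC=8  bne  $r3, $r4, L14     | $r0=0 $r1=7 $r2=8 $r3=8 $r4=1 $r5=13 $r6=15  [TAKEN]
PC=9  addi  $r5, $r1, 5      | $r0=0 $r1=7 $r2=8 $r3=8 $r4=1 $r5=12 $r6=15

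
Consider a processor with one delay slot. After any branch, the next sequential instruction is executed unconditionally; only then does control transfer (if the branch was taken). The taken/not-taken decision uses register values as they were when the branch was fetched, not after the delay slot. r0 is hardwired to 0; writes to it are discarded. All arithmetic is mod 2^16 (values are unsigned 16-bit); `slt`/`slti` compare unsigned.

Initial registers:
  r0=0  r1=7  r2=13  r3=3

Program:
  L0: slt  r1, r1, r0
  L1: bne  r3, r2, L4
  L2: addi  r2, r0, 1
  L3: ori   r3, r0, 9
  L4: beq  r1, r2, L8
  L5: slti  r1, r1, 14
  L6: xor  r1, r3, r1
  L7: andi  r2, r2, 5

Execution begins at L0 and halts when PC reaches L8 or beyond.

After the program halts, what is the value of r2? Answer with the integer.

#0 slt  r1, r1, r0 ; 0/0/13/3
#1 bne  r3, r2, L4 ; 0/0/13/3 ; →target
#2 addi  r2, r0, 1 ; 0/0/1/3
#4 beq  r1, r2, L8 ; 0/0/1/3 ; →fallthru
#5 slti  r1, r1, 14 ; 0/1/1/3
#6 xor  r1, r3, r1 ; 0/2/1/3
#7 andi  r2, r2, 5 ; 0/2/1/3

1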